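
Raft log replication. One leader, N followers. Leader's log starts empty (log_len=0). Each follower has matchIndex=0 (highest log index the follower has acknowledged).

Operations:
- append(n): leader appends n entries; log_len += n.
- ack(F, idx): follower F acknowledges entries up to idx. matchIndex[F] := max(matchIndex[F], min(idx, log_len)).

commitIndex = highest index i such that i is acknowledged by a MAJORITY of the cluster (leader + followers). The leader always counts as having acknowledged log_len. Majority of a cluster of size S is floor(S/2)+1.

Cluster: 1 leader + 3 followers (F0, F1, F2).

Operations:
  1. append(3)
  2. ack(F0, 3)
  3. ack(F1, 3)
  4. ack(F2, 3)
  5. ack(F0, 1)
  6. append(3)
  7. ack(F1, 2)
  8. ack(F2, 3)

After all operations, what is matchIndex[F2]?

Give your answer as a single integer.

Op 1: append 3 -> log_len=3
Op 2: F0 acks idx 3 -> match: F0=3 F1=0 F2=0; commitIndex=0
Op 3: F1 acks idx 3 -> match: F0=3 F1=3 F2=0; commitIndex=3
Op 4: F2 acks idx 3 -> match: F0=3 F1=3 F2=3; commitIndex=3
Op 5: F0 acks idx 1 -> match: F0=3 F1=3 F2=3; commitIndex=3
Op 6: append 3 -> log_len=6
Op 7: F1 acks idx 2 -> match: F0=3 F1=3 F2=3; commitIndex=3
Op 8: F2 acks idx 3 -> match: F0=3 F1=3 F2=3; commitIndex=3

Answer: 3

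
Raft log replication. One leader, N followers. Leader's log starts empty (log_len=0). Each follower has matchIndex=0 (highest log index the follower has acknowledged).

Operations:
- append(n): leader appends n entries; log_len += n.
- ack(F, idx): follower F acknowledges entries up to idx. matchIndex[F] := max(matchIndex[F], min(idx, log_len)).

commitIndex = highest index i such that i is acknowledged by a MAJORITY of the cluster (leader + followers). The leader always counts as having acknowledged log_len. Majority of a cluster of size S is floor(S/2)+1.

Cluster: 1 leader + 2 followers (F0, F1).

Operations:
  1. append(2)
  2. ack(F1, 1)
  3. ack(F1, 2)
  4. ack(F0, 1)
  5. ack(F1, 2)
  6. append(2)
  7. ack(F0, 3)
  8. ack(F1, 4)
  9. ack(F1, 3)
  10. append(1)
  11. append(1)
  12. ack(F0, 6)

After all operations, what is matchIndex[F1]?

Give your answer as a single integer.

Op 1: append 2 -> log_len=2
Op 2: F1 acks idx 1 -> match: F0=0 F1=1; commitIndex=1
Op 3: F1 acks idx 2 -> match: F0=0 F1=2; commitIndex=2
Op 4: F0 acks idx 1 -> match: F0=1 F1=2; commitIndex=2
Op 5: F1 acks idx 2 -> match: F0=1 F1=2; commitIndex=2
Op 6: append 2 -> log_len=4
Op 7: F0 acks idx 3 -> match: F0=3 F1=2; commitIndex=3
Op 8: F1 acks idx 4 -> match: F0=3 F1=4; commitIndex=4
Op 9: F1 acks idx 3 -> match: F0=3 F1=4; commitIndex=4
Op 10: append 1 -> log_len=5
Op 11: append 1 -> log_len=6
Op 12: F0 acks idx 6 -> match: F0=6 F1=4; commitIndex=6

Answer: 4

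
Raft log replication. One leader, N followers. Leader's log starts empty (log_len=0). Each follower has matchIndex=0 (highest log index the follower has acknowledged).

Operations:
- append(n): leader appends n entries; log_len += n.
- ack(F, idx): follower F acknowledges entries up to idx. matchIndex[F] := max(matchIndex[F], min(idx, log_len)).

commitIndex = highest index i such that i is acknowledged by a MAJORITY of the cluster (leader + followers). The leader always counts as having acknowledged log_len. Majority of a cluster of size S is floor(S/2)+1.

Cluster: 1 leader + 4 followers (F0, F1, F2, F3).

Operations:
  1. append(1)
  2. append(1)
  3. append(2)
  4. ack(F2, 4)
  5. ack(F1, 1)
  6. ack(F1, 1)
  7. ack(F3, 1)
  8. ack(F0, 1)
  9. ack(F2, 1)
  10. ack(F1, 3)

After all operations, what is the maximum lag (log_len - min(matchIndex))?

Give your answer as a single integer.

Answer: 3

Derivation:
Op 1: append 1 -> log_len=1
Op 2: append 1 -> log_len=2
Op 3: append 2 -> log_len=4
Op 4: F2 acks idx 4 -> match: F0=0 F1=0 F2=4 F3=0; commitIndex=0
Op 5: F1 acks idx 1 -> match: F0=0 F1=1 F2=4 F3=0; commitIndex=1
Op 6: F1 acks idx 1 -> match: F0=0 F1=1 F2=4 F3=0; commitIndex=1
Op 7: F3 acks idx 1 -> match: F0=0 F1=1 F2=4 F3=1; commitIndex=1
Op 8: F0 acks idx 1 -> match: F0=1 F1=1 F2=4 F3=1; commitIndex=1
Op 9: F2 acks idx 1 -> match: F0=1 F1=1 F2=4 F3=1; commitIndex=1
Op 10: F1 acks idx 3 -> match: F0=1 F1=3 F2=4 F3=1; commitIndex=3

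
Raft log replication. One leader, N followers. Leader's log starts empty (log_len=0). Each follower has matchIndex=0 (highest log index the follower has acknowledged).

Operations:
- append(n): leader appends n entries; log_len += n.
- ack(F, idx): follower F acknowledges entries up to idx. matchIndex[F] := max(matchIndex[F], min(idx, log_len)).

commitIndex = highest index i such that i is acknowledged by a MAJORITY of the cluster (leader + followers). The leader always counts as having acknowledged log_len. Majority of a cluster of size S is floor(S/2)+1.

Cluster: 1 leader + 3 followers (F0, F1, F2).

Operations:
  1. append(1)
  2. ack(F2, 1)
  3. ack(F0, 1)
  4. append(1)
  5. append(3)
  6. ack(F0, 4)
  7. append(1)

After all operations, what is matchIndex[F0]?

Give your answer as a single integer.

Answer: 4

Derivation:
Op 1: append 1 -> log_len=1
Op 2: F2 acks idx 1 -> match: F0=0 F1=0 F2=1; commitIndex=0
Op 3: F0 acks idx 1 -> match: F0=1 F1=0 F2=1; commitIndex=1
Op 4: append 1 -> log_len=2
Op 5: append 3 -> log_len=5
Op 6: F0 acks idx 4 -> match: F0=4 F1=0 F2=1; commitIndex=1
Op 7: append 1 -> log_len=6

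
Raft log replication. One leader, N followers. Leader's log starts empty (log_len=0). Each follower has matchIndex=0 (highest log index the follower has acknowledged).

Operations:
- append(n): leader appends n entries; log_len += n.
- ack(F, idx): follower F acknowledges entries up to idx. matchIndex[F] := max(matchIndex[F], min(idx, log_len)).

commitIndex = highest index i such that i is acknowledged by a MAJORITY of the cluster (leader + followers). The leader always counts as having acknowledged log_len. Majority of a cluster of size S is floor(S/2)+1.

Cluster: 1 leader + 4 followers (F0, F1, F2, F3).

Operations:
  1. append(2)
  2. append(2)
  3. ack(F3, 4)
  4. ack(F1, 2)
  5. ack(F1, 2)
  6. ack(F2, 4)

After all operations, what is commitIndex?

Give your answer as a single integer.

Answer: 4

Derivation:
Op 1: append 2 -> log_len=2
Op 2: append 2 -> log_len=4
Op 3: F3 acks idx 4 -> match: F0=0 F1=0 F2=0 F3=4; commitIndex=0
Op 4: F1 acks idx 2 -> match: F0=0 F1=2 F2=0 F3=4; commitIndex=2
Op 5: F1 acks idx 2 -> match: F0=0 F1=2 F2=0 F3=4; commitIndex=2
Op 6: F2 acks idx 4 -> match: F0=0 F1=2 F2=4 F3=4; commitIndex=4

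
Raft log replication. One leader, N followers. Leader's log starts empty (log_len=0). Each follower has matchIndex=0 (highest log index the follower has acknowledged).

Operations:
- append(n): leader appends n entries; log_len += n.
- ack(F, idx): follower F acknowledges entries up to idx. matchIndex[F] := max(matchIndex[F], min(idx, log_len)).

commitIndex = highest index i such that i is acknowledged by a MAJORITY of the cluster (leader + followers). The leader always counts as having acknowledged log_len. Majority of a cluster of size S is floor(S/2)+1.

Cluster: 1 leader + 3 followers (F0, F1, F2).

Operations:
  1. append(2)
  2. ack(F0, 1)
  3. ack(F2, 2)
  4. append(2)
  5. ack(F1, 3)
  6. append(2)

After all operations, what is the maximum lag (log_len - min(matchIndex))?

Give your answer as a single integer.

Answer: 5

Derivation:
Op 1: append 2 -> log_len=2
Op 2: F0 acks idx 1 -> match: F0=1 F1=0 F2=0; commitIndex=0
Op 3: F2 acks idx 2 -> match: F0=1 F1=0 F2=2; commitIndex=1
Op 4: append 2 -> log_len=4
Op 5: F1 acks idx 3 -> match: F0=1 F1=3 F2=2; commitIndex=2
Op 6: append 2 -> log_len=6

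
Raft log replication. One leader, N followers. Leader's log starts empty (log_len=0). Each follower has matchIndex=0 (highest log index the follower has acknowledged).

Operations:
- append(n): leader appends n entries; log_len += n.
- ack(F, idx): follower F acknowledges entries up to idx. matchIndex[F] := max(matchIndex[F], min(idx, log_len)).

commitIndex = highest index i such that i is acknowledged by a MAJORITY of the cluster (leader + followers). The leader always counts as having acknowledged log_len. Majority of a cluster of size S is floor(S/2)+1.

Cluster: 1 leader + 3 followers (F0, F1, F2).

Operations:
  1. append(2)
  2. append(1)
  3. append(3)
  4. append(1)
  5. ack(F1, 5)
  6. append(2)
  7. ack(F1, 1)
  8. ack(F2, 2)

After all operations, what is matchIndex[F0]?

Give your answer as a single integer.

Answer: 0

Derivation:
Op 1: append 2 -> log_len=2
Op 2: append 1 -> log_len=3
Op 3: append 3 -> log_len=6
Op 4: append 1 -> log_len=7
Op 5: F1 acks idx 5 -> match: F0=0 F1=5 F2=0; commitIndex=0
Op 6: append 2 -> log_len=9
Op 7: F1 acks idx 1 -> match: F0=0 F1=5 F2=0; commitIndex=0
Op 8: F2 acks idx 2 -> match: F0=0 F1=5 F2=2; commitIndex=2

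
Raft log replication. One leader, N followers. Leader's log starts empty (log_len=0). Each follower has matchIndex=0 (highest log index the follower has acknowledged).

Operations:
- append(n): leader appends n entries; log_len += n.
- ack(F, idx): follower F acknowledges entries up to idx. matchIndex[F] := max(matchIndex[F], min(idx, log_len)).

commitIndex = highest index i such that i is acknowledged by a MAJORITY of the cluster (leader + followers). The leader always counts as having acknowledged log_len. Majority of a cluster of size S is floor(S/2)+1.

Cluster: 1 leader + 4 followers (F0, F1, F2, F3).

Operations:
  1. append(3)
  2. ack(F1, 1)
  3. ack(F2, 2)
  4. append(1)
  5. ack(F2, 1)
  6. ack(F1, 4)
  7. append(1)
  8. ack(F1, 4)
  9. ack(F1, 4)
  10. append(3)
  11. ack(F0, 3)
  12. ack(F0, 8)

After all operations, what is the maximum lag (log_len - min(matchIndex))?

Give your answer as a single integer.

Op 1: append 3 -> log_len=3
Op 2: F1 acks idx 1 -> match: F0=0 F1=1 F2=0 F3=0; commitIndex=0
Op 3: F2 acks idx 2 -> match: F0=0 F1=1 F2=2 F3=0; commitIndex=1
Op 4: append 1 -> log_len=4
Op 5: F2 acks idx 1 -> match: F0=0 F1=1 F2=2 F3=0; commitIndex=1
Op 6: F1 acks idx 4 -> match: F0=0 F1=4 F2=2 F3=0; commitIndex=2
Op 7: append 1 -> log_len=5
Op 8: F1 acks idx 4 -> match: F0=0 F1=4 F2=2 F3=0; commitIndex=2
Op 9: F1 acks idx 4 -> match: F0=0 F1=4 F2=2 F3=0; commitIndex=2
Op 10: append 3 -> log_len=8
Op 11: F0 acks idx 3 -> match: F0=3 F1=4 F2=2 F3=0; commitIndex=3
Op 12: F0 acks idx 8 -> match: F0=8 F1=4 F2=2 F3=0; commitIndex=4

Answer: 8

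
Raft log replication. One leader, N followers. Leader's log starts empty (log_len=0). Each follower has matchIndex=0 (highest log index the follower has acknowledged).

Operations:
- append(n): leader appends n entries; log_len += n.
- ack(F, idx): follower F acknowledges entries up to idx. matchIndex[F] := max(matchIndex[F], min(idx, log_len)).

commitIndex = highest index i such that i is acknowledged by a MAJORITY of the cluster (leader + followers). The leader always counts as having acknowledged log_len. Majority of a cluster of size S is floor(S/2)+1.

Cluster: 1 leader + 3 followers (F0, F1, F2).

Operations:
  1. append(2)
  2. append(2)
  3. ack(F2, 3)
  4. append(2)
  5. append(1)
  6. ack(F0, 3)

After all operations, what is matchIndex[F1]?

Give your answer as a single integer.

Answer: 0

Derivation:
Op 1: append 2 -> log_len=2
Op 2: append 2 -> log_len=4
Op 3: F2 acks idx 3 -> match: F0=0 F1=0 F2=3; commitIndex=0
Op 4: append 2 -> log_len=6
Op 5: append 1 -> log_len=7
Op 6: F0 acks idx 3 -> match: F0=3 F1=0 F2=3; commitIndex=3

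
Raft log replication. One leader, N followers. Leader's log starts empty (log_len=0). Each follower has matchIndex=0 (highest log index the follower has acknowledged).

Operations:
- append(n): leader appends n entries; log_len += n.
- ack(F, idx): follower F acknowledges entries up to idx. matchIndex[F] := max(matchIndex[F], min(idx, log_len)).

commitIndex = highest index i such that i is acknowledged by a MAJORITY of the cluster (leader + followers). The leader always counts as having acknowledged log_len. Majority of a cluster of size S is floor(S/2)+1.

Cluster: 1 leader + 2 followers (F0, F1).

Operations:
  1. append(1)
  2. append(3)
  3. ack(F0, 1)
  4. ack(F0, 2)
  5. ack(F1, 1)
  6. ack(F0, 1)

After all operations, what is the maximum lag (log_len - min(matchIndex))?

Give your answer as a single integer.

Answer: 3

Derivation:
Op 1: append 1 -> log_len=1
Op 2: append 3 -> log_len=4
Op 3: F0 acks idx 1 -> match: F0=1 F1=0; commitIndex=1
Op 4: F0 acks idx 2 -> match: F0=2 F1=0; commitIndex=2
Op 5: F1 acks idx 1 -> match: F0=2 F1=1; commitIndex=2
Op 6: F0 acks idx 1 -> match: F0=2 F1=1; commitIndex=2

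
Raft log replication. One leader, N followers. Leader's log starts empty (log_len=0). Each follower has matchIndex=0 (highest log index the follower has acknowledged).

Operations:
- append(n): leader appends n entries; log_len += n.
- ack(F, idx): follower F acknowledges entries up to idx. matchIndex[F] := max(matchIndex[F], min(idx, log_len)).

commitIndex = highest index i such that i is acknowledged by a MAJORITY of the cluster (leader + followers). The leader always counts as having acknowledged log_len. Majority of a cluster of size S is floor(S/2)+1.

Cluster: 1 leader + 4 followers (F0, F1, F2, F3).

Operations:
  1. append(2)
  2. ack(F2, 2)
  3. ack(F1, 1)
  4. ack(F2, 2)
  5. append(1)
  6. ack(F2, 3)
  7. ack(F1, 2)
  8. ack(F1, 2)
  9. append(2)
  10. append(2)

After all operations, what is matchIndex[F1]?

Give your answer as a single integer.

Op 1: append 2 -> log_len=2
Op 2: F2 acks idx 2 -> match: F0=0 F1=0 F2=2 F3=0; commitIndex=0
Op 3: F1 acks idx 1 -> match: F0=0 F1=1 F2=2 F3=0; commitIndex=1
Op 4: F2 acks idx 2 -> match: F0=0 F1=1 F2=2 F3=0; commitIndex=1
Op 5: append 1 -> log_len=3
Op 6: F2 acks idx 3 -> match: F0=0 F1=1 F2=3 F3=0; commitIndex=1
Op 7: F1 acks idx 2 -> match: F0=0 F1=2 F2=3 F3=0; commitIndex=2
Op 8: F1 acks idx 2 -> match: F0=0 F1=2 F2=3 F3=0; commitIndex=2
Op 9: append 2 -> log_len=5
Op 10: append 2 -> log_len=7

Answer: 2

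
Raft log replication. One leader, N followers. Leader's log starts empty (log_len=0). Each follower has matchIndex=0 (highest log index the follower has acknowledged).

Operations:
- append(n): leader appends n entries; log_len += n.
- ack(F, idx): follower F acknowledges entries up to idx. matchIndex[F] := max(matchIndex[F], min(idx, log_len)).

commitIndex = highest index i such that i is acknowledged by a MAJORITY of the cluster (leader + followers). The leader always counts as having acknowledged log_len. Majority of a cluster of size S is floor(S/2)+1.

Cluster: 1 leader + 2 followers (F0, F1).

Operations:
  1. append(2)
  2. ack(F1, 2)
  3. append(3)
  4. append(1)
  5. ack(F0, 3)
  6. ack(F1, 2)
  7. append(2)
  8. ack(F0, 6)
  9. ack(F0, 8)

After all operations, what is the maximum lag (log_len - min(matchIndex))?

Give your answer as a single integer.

Op 1: append 2 -> log_len=2
Op 2: F1 acks idx 2 -> match: F0=0 F1=2; commitIndex=2
Op 3: append 3 -> log_len=5
Op 4: append 1 -> log_len=6
Op 5: F0 acks idx 3 -> match: F0=3 F1=2; commitIndex=3
Op 6: F1 acks idx 2 -> match: F0=3 F1=2; commitIndex=3
Op 7: append 2 -> log_len=8
Op 8: F0 acks idx 6 -> match: F0=6 F1=2; commitIndex=6
Op 9: F0 acks idx 8 -> match: F0=8 F1=2; commitIndex=8

Answer: 6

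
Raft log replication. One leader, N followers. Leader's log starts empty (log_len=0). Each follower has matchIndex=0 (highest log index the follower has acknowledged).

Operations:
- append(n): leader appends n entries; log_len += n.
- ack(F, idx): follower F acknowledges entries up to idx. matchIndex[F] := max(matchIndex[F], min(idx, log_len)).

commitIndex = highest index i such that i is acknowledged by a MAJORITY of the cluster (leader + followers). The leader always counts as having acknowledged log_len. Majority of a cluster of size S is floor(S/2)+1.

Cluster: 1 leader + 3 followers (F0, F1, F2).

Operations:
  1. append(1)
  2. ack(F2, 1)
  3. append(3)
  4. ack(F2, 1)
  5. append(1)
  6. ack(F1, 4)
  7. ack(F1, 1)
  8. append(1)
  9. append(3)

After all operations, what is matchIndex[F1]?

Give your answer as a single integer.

Answer: 4

Derivation:
Op 1: append 1 -> log_len=1
Op 2: F2 acks idx 1 -> match: F0=0 F1=0 F2=1; commitIndex=0
Op 3: append 3 -> log_len=4
Op 4: F2 acks idx 1 -> match: F0=0 F1=0 F2=1; commitIndex=0
Op 5: append 1 -> log_len=5
Op 6: F1 acks idx 4 -> match: F0=0 F1=4 F2=1; commitIndex=1
Op 7: F1 acks idx 1 -> match: F0=0 F1=4 F2=1; commitIndex=1
Op 8: append 1 -> log_len=6
Op 9: append 3 -> log_len=9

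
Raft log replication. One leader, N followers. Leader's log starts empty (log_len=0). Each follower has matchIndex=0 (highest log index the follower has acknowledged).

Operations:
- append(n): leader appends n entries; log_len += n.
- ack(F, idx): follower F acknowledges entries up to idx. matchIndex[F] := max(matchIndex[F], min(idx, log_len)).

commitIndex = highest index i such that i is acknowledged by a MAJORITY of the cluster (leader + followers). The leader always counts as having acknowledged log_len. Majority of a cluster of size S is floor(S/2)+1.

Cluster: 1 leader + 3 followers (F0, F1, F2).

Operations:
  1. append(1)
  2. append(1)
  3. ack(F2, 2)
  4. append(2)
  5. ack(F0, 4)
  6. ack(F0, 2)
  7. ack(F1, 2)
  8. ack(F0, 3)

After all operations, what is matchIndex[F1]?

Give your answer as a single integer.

Answer: 2

Derivation:
Op 1: append 1 -> log_len=1
Op 2: append 1 -> log_len=2
Op 3: F2 acks idx 2 -> match: F0=0 F1=0 F2=2; commitIndex=0
Op 4: append 2 -> log_len=4
Op 5: F0 acks idx 4 -> match: F0=4 F1=0 F2=2; commitIndex=2
Op 6: F0 acks idx 2 -> match: F0=4 F1=0 F2=2; commitIndex=2
Op 7: F1 acks idx 2 -> match: F0=4 F1=2 F2=2; commitIndex=2
Op 8: F0 acks idx 3 -> match: F0=4 F1=2 F2=2; commitIndex=2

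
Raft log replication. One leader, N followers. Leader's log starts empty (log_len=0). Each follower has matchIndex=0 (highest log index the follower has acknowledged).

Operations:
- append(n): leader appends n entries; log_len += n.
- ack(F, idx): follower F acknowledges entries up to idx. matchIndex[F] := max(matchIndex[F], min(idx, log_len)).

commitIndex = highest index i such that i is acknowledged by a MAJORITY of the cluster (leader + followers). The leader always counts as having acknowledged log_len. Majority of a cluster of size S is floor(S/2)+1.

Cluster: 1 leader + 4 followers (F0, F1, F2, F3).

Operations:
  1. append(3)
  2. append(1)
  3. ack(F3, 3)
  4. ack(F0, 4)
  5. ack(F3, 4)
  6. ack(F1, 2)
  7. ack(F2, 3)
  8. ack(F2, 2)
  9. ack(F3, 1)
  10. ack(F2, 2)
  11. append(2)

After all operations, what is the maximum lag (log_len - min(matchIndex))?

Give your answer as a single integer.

Op 1: append 3 -> log_len=3
Op 2: append 1 -> log_len=4
Op 3: F3 acks idx 3 -> match: F0=0 F1=0 F2=0 F3=3; commitIndex=0
Op 4: F0 acks idx 4 -> match: F0=4 F1=0 F2=0 F3=3; commitIndex=3
Op 5: F3 acks idx 4 -> match: F0=4 F1=0 F2=0 F3=4; commitIndex=4
Op 6: F1 acks idx 2 -> match: F0=4 F1=2 F2=0 F3=4; commitIndex=4
Op 7: F2 acks idx 3 -> match: F0=4 F1=2 F2=3 F3=4; commitIndex=4
Op 8: F2 acks idx 2 -> match: F0=4 F1=2 F2=3 F3=4; commitIndex=4
Op 9: F3 acks idx 1 -> match: F0=4 F1=2 F2=3 F3=4; commitIndex=4
Op 10: F2 acks idx 2 -> match: F0=4 F1=2 F2=3 F3=4; commitIndex=4
Op 11: append 2 -> log_len=6

Answer: 4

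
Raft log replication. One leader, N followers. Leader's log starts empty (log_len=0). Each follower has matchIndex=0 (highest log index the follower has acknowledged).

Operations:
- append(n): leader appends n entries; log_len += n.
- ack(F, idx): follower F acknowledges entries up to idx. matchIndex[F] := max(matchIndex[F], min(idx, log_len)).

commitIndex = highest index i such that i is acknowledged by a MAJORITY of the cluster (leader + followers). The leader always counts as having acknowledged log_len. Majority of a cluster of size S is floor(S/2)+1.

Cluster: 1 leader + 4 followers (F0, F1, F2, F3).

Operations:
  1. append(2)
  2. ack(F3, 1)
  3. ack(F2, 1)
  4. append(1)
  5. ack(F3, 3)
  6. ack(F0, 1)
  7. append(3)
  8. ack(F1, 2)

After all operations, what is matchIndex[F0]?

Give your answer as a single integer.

Answer: 1

Derivation:
Op 1: append 2 -> log_len=2
Op 2: F3 acks idx 1 -> match: F0=0 F1=0 F2=0 F3=1; commitIndex=0
Op 3: F2 acks idx 1 -> match: F0=0 F1=0 F2=1 F3=1; commitIndex=1
Op 4: append 1 -> log_len=3
Op 5: F3 acks idx 3 -> match: F0=0 F1=0 F2=1 F3=3; commitIndex=1
Op 6: F0 acks idx 1 -> match: F0=1 F1=0 F2=1 F3=3; commitIndex=1
Op 7: append 3 -> log_len=6
Op 8: F1 acks idx 2 -> match: F0=1 F1=2 F2=1 F3=3; commitIndex=2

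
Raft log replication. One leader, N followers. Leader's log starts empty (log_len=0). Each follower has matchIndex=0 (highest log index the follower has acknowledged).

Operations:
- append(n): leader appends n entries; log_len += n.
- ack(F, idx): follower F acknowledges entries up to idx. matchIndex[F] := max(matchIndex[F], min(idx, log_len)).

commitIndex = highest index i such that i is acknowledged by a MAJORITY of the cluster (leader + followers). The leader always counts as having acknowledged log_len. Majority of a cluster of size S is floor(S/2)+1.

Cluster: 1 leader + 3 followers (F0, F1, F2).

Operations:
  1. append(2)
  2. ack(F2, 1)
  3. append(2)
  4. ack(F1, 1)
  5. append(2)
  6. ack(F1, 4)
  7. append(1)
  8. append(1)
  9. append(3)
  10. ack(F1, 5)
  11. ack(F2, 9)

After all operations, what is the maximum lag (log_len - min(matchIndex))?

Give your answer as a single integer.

Op 1: append 2 -> log_len=2
Op 2: F2 acks idx 1 -> match: F0=0 F1=0 F2=1; commitIndex=0
Op 3: append 2 -> log_len=4
Op 4: F1 acks idx 1 -> match: F0=0 F1=1 F2=1; commitIndex=1
Op 5: append 2 -> log_len=6
Op 6: F1 acks idx 4 -> match: F0=0 F1=4 F2=1; commitIndex=1
Op 7: append 1 -> log_len=7
Op 8: append 1 -> log_len=8
Op 9: append 3 -> log_len=11
Op 10: F1 acks idx 5 -> match: F0=0 F1=5 F2=1; commitIndex=1
Op 11: F2 acks idx 9 -> match: F0=0 F1=5 F2=9; commitIndex=5

Answer: 11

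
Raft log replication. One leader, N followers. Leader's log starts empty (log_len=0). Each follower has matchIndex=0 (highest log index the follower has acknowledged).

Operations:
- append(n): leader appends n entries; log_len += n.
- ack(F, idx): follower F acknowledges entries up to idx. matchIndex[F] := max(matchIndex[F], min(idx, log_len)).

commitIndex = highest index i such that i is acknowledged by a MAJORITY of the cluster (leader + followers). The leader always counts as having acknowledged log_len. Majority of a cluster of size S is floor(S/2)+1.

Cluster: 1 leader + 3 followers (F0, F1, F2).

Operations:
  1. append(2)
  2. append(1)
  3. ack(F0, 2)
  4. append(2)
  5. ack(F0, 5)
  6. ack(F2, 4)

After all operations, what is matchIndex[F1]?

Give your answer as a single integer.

Answer: 0

Derivation:
Op 1: append 2 -> log_len=2
Op 2: append 1 -> log_len=3
Op 3: F0 acks idx 2 -> match: F0=2 F1=0 F2=0; commitIndex=0
Op 4: append 2 -> log_len=5
Op 5: F0 acks idx 5 -> match: F0=5 F1=0 F2=0; commitIndex=0
Op 6: F2 acks idx 4 -> match: F0=5 F1=0 F2=4; commitIndex=4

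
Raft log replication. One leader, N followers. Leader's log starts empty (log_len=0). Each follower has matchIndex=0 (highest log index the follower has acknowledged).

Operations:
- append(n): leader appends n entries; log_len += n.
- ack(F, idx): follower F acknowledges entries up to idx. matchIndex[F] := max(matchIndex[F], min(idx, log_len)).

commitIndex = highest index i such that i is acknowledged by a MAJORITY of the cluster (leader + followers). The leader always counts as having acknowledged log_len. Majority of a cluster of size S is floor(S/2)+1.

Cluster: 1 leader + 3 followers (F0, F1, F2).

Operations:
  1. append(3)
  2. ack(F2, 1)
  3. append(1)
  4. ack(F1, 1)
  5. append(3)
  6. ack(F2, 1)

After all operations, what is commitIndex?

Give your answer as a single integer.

Answer: 1

Derivation:
Op 1: append 3 -> log_len=3
Op 2: F2 acks idx 1 -> match: F0=0 F1=0 F2=1; commitIndex=0
Op 3: append 1 -> log_len=4
Op 4: F1 acks idx 1 -> match: F0=0 F1=1 F2=1; commitIndex=1
Op 5: append 3 -> log_len=7
Op 6: F2 acks idx 1 -> match: F0=0 F1=1 F2=1; commitIndex=1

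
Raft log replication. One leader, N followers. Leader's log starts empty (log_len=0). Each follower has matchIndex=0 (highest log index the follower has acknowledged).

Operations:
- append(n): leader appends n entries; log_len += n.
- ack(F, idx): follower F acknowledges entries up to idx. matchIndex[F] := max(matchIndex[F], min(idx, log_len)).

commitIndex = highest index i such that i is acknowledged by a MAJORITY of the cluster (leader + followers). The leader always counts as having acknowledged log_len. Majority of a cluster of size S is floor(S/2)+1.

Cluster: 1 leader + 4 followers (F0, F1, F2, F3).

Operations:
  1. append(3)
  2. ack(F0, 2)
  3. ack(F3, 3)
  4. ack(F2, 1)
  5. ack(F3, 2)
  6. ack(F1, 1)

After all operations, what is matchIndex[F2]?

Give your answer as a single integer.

Answer: 1

Derivation:
Op 1: append 3 -> log_len=3
Op 2: F0 acks idx 2 -> match: F0=2 F1=0 F2=0 F3=0; commitIndex=0
Op 3: F3 acks idx 3 -> match: F0=2 F1=0 F2=0 F3=3; commitIndex=2
Op 4: F2 acks idx 1 -> match: F0=2 F1=0 F2=1 F3=3; commitIndex=2
Op 5: F3 acks idx 2 -> match: F0=2 F1=0 F2=1 F3=3; commitIndex=2
Op 6: F1 acks idx 1 -> match: F0=2 F1=1 F2=1 F3=3; commitIndex=2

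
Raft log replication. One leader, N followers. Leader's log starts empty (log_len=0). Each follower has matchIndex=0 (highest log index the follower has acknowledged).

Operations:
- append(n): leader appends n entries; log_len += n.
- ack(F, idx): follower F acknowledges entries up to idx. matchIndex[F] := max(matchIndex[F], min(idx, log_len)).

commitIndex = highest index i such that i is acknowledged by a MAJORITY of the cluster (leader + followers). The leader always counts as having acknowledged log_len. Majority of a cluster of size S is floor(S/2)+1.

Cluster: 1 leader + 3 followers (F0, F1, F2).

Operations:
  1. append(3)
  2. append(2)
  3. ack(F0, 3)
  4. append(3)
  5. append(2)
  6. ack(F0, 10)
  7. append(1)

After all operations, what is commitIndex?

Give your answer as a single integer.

Answer: 0

Derivation:
Op 1: append 3 -> log_len=3
Op 2: append 2 -> log_len=5
Op 3: F0 acks idx 3 -> match: F0=3 F1=0 F2=0; commitIndex=0
Op 4: append 3 -> log_len=8
Op 5: append 2 -> log_len=10
Op 6: F0 acks idx 10 -> match: F0=10 F1=0 F2=0; commitIndex=0
Op 7: append 1 -> log_len=11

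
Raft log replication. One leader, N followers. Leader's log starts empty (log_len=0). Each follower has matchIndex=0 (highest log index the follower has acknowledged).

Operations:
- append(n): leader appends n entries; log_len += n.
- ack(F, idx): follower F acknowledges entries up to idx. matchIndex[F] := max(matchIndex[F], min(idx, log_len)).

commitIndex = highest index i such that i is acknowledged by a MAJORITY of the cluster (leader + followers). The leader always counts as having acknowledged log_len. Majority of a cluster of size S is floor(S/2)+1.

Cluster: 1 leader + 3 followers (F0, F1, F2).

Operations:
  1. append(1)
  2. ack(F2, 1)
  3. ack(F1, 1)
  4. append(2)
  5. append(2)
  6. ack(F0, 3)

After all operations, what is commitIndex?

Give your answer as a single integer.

Op 1: append 1 -> log_len=1
Op 2: F2 acks idx 1 -> match: F0=0 F1=0 F2=1; commitIndex=0
Op 3: F1 acks idx 1 -> match: F0=0 F1=1 F2=1; commitIndex=1
Op 4: append 2 -> log_len=3
Op 5: append 2 -> log_len=5
Op 6: F0 acks idx 3 -> match: F0=3 F1=1 F2=1; commitIndex=1

Answer: 1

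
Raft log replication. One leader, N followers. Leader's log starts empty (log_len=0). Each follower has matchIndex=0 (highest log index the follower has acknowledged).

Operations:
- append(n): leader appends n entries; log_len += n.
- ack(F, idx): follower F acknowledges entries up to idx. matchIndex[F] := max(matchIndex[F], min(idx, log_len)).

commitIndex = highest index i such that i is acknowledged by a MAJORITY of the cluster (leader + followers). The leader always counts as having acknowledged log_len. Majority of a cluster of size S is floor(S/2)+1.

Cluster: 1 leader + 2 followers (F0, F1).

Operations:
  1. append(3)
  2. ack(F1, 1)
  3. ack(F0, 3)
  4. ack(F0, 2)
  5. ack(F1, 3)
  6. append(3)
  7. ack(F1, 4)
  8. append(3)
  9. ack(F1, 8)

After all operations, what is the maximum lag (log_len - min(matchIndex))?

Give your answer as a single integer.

Op 1: append 3 -> log_len=3
Op 2: F1 acks idx 1 -> match: F0=0 F1=1; commitIndex=1
Op 3: F0 acks idx 3 -> match: F0=3 F1=1; commitIndex=3
Op 4: F0 acks idx 2 -> match: F0=3 F1=1; commitIndex=3
Op 5: F1 acks idx 3 -> match: F0=3 F1=3; commitIndex=3
Op 6: append 3 -> log_len=6
Op 7: F1 acks idx 4 -> match: F0=3 F1=4; commitIndex=4
Op 8: append 3 -> log_len=9
Op 9: F1 acks idx 8 -> match: F0=3 F1=8; commitIndex=8

Answer: 6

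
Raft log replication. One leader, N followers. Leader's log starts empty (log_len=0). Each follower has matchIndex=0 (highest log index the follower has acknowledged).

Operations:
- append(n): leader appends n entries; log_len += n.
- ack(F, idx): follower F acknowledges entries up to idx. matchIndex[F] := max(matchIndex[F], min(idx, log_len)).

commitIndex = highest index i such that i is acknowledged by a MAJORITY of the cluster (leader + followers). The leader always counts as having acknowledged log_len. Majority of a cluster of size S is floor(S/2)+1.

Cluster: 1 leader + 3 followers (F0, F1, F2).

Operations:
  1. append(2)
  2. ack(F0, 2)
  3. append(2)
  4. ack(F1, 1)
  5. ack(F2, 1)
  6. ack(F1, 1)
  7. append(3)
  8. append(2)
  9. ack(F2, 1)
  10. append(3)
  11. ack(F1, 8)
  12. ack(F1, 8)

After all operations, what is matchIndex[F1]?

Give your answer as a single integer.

Answer: 8

Derivation:
Op 1: append 2 -> log_len=2
Op 2: F0 acks idx 2 -> match: F0=2 F1=0 F2=0; commitIndex=0
Op 3: append 2 -> log_len=4
Op 4: F1 acks idx 1 -> match: F0=2 F1=1 F2=0; commitIndex=1
Op 5: F2 acks idx 1 -> match: F0=2 F1=1 F2=1; commitIndex=1
Op 6: F1 acks idx 1 -> match: F0=2 F1=1 F2=1; commitIndex=1
Op 7: append 3 -> log_len=7
Op 8: append 2 -> log_len=9
Op 9: F2 acks idx 1 -> match: F0=2 F1=1 F2=1; commitIndex=1
Op 10: append 3 -> log_len=12
Op 11: F1 acks idx 8 -> match: F0=2 F1=8 F2=1; commitIndex=2
Op 12: F1 acks idx 8 -> match: F0=2 F1=8 F2=1; commitIndex=2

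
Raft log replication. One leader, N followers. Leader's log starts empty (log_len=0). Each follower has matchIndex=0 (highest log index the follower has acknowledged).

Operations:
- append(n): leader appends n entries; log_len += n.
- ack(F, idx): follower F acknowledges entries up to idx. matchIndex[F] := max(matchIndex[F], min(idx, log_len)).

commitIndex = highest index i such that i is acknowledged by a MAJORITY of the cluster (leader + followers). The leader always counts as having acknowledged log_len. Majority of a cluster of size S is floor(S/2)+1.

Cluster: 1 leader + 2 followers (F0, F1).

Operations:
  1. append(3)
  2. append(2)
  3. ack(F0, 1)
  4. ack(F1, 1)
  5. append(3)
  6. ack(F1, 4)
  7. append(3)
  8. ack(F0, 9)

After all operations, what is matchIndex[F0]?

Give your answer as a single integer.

Answer: 9

Derivation:
Op 1: append 3 -> log_len=3
Op 2: append 2 -> log_len=5
Op 3: F0 acks idx 1 -> match: F0=1 F1=0; commitIndex=1
Op 4: F1 acks idx 1 -> match: F0=1 F1=1; commitIndex=1
Op 5: append 3 -> log_len=8
Op 6: F1 acks idx 4 -> match: F0=1 F1=4; commitIndex=4
Op 7: append 3 -> log_len=11
Op 8: F0 acks idx 9 -> match: F0=9 F1=4; commitIndex=9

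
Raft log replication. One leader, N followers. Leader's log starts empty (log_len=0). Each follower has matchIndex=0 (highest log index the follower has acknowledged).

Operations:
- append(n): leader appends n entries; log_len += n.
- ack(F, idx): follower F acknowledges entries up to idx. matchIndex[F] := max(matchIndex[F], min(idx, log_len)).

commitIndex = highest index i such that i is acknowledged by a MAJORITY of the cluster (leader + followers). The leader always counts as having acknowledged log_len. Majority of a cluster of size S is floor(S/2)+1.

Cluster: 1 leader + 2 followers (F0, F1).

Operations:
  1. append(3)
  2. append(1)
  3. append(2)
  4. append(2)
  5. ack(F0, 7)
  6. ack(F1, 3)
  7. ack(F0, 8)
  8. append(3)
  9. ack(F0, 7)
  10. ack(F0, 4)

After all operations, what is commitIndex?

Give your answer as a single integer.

Op 1: append 3 -> log_len=3
Op 2: append 1 -> log_len=4
Op 3: append 2 -> log_len=6
Op 4: append 2 -> log_len=8
Op 5: F0 acks idx 7 -> match: F0=7 F1=0; commitIndex=7
Op 6: F1 acks idx 3 -> match: F0=7 F1=3; commitIndex=7
Op 7: F0 acks idx 8 -> match: F0=8 F1=3; commitIndex=8
Op 8: append 3 -> log_len=11
Op 9: F0 acks idx 7 -> match: F0=8 F1=3; commitIndex=8
Op 10: F0 acks idx 4 -> match: F0=8 F1=3; commitIndex=8

Answer: 8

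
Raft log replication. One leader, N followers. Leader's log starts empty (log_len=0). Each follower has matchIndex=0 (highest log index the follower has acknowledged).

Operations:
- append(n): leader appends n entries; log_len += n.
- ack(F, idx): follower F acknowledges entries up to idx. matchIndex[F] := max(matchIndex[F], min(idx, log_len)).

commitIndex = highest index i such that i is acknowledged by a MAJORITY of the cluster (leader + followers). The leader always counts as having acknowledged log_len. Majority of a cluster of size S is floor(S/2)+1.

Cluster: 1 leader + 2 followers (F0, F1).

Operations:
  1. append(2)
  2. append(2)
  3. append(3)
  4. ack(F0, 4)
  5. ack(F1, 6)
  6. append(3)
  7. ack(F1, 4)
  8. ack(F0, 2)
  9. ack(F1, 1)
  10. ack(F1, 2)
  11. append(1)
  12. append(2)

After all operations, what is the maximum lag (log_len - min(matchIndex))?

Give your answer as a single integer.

Answer: 9

Derivation:
Op 1: append 2 -> log_len=2
Op 2: append 2 -> log_len=4
Op 3: append 3 -> log_len=7
Op 4: F0 acks idx 4 -> match: F0=4 F1=0; commitIndex=4
Op 5: F1 acks idx 6 -> match: F0=4 F1=6; commitIndex=6
Op 6: append 3 -> log_len=10
Op 7: F1 acks idx 4 -> match: F0=4 F1=6; commitIndex=6
Op 8: F0 acks idx 2 -> match: F0=4 F1=6; commitIndex=6
Op 9: F1 acks idx 1 -> match: F0=4 F1=6; commitIndex=6
Op 10: F1 acks idx 2 -> match: F0=4 F1=6; commitIndex=6
Op 11: append 1 -> log_len=11
Op 12: append 2 -> log_len=13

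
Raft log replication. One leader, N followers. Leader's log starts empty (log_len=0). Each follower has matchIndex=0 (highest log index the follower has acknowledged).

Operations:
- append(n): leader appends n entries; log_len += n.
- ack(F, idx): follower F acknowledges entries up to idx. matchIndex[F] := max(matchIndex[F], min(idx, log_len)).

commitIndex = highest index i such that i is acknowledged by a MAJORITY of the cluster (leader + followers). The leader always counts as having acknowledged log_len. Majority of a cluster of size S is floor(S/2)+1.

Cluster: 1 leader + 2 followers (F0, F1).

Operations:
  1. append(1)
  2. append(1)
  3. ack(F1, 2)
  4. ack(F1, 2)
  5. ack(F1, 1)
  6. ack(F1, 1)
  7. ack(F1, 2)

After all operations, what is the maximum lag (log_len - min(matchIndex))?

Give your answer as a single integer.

Answer: 2

Derivation:
Op 1: append 1 -> log_len=1
Op 2: append 1 -> log_len=2
Op 3: F1 acks idx 2 -> match: F0=0 F1=2; commitIndex=2
Op 4: F1 acks idx 2 -> match: F0=0 F1=2; commitIndex=2
Op 5: F1 acks idx 1 -> match: F0=0 F1=2; commitIndex=2
Op 6: F1 acks idx 1 -> match: F0=0 F1=2; commitIndex=2
Op 7: F1 acks idx 2 -> match: F0=0 F1=2; commitIndex=2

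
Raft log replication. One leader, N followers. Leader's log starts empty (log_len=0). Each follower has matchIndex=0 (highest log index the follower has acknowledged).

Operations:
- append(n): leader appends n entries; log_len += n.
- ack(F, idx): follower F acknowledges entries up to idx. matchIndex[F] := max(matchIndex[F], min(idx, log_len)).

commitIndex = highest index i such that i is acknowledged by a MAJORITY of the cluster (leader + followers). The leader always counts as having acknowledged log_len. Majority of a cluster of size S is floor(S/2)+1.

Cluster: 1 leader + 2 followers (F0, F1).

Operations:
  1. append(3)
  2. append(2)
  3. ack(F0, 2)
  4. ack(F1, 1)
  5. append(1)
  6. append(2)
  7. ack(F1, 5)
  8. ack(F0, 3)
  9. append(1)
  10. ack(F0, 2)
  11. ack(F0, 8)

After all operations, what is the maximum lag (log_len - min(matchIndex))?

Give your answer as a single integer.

Answer: 4

Derivation:
Op 1: append 3 -> log_len=3
Op 2: append 2 -> log_len=5
Op 3: F0 acks idx 2 -> match: F0=2 F1=0; commitIndex=2
Op 4: F1 acks idx 1 -> match: F0=2 F1=1; commitIndex=2
Op 5: append 1 -> log_len=6
Op 6: append 2 -> log_len=8
Op 7: F1 acks idx 5 -> match: F0=2 F1=5; commitIndex=5
Op 8: F0 acks idx 3 -> match: F0=3 F1=5; commitIndex=5
Op 9: append 1 -> log_len=9
Op 10: F0 acks idx 2 -> match: F0=3 F1=5; commitIndex=5
Op 11: F0 acks idx 8 -> match: F0=8 F1=5; commitIndex=8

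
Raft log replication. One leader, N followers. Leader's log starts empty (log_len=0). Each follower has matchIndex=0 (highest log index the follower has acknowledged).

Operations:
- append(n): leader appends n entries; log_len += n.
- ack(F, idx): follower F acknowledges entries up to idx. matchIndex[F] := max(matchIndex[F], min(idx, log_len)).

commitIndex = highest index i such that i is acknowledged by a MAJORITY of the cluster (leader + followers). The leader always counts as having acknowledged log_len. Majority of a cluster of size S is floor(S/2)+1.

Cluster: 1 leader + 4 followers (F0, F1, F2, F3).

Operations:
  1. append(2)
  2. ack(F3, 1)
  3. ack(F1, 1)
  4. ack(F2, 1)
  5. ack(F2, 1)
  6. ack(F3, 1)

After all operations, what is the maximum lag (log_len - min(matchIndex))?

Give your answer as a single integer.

Answer: 2

Derivation:
Op 1: append 2 -> log_len=2
Op 2: F3 acks idx 1 -> match: F0=0 F1=0 F2=0 F3=1; commitIndex=0
Op 3: F1 acks idx 1 -> match: F0=0 F1=1 F2=0 F3=1; commitIndex=1
Op 4: F2 acks idx 1 -> match: F0=0 F1=1 F2=1 F3=1; commitIndex=1
Op 5: F2 acks idx 1 -> match: F0=0 F1=1 F2=1 F3=1; commitIndex=1
Op 6: F3 acks idx 1 -> match: F0=0 F1=1 F2=1 F3=1; commitIndex=1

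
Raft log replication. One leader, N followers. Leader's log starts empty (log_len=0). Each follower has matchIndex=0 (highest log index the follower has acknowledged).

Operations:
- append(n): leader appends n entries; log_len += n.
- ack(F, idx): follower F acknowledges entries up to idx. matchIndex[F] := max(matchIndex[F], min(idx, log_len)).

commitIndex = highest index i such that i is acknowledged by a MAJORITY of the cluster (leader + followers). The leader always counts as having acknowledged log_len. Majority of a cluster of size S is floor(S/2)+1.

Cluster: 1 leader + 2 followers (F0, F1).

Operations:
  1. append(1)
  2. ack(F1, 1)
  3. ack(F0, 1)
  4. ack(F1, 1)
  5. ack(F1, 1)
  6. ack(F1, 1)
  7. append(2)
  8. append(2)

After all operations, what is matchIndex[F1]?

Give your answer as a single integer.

Answer: 1

Derivation:
Op 1: append 1 -> log_len=1
Op 2: F1 acks idx 1 -> match: F0=0 F1=1; commitIndex=1
Op 3: F0 acks idx 1 -> match: F0=1 F1=1; commitIndex=1
Op 4: F1 acks idx 1 -> match: F0=1 F1=1; commitIndex=1
Op 5: F1 acks idx 1 -> match: F0=1 F1=1; commitIndex=1
Op 6: F1 acks idx 1 -> match: F0=1 F1=1; commitIndex=1
Op 7: append 2 -> log_len=3
Op 8: append 2 -> log_len=5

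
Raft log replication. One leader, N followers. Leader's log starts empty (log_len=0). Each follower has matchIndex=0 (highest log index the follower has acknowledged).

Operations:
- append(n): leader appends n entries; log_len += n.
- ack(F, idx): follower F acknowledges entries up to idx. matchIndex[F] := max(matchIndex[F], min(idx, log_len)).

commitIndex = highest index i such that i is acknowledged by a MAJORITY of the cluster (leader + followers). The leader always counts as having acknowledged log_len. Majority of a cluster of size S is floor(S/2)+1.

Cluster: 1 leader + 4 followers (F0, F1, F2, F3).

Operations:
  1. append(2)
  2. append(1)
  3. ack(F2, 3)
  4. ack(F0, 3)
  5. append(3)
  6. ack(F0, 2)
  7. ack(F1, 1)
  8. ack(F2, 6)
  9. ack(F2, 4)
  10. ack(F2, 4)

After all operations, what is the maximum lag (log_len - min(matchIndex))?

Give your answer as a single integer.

Answer: 6

Derivation:
Op 1: append 2 -> log_len=2
Op 2: append 1 -> log_len=3
Op 3: F2 acks idx 3 -> match: F0=0 F1=0 F2=3 F3=0; commitIndex=0
Op 4: F0 acks idx 3 -> match: F0=3 F1=0 F2=3 F3=0; commitIndex=3
Op 5: append 3 -> log_len=6
Op 6: F0 acks idx 2 -> match: F0=3 F1=0 F2=3 F3=0; commitIndex=3
Op 7: F1 acks idx 1 -> match: F0=3 F1=1 F2=3 F3=0; commitIndex=3
Op 8: F2 acks idx 6 -> match: F0=3 F1=1 F2=6 F3=0; commitIndex=3
Op 9: F2 acks idx 4 -> match: F0=3 F1=1 F2=6 F3=0; commitIndex=3
Op 10: F2 acks idx 4 -> match: F0=3 F1=1 F2=6 F3=0; commitIndex=3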